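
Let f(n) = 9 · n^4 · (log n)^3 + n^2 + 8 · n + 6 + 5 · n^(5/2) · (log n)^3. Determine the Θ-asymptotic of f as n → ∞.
f(n) ∈ Θ(n^4 · (log n)^3)

Compare the terms by growth order. For large n, n^a · (log n)^b dominates n^a' · (log n)^b' iff a > a', or (a = a' and b > b'). Ranking the 5 terms shows the dominant one is 9 · n^4 · (log n)^3. Hence f(n) ∈ Θ(n^4 · (log n)^3).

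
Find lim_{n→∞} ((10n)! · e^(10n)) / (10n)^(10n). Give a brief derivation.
lim = ∞

Stirling: (10n)! ~ sqrt(2π·10n) · (10n/e)^(10n). Hence
  (10n)! · e^(10n) / (10n)^(10n) ~ sqrt(2π·10n) = sqrt(2π·10) · sqrt(n) → ∞.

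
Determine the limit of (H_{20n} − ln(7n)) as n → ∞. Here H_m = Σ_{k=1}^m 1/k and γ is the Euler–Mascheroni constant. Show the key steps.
lim = ln(20/7) + γ

By Euler-Maclaurin, H_m = ln m + γ + O(1/m). So
  H_{20n} − ln(7n) = ln(20n) + γ − ln(7n) + O(1/n)
                       = ln(20/7) + γ + O(1/n).
Hence the limit is ln(20/7) + γ.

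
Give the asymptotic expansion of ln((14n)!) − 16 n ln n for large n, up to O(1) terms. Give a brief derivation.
ln((14n)!) − 16 n ln n = −2 n ln n + 14(ln 14 − 1) n + (1/2) ln(2π·14n) + O(1/n)

Stirling: ln((14n)!) = 14n ln(14n) − 14n + (1/2) ln(2π·14n) + O(1/n).
Expand 14n ln(14n) = 14n (ln n + ln 14) = 14n ln n + 14n ln 14.
Subtract 16n ln n: leading term is (14 − 16) n ln n = −2 n ln n. The next term is 14n ln 14 − 14n = 14(ln 14 − 1) n. Then the (1/2) ln(2π·14n) correction.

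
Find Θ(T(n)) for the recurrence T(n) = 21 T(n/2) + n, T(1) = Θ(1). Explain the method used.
T(n) = Θ(n^(log_2 21))

Master theorem: compare f(n) = n to n^(log_2 21) where log_2 21 ≈ 4.392. Since 1 < log_2 21, we have f(n) = O(n^(log_2 21 − ε)) for some ε > 0 — Case 1. Hence T(n) = Θ(n^(log_2 21)).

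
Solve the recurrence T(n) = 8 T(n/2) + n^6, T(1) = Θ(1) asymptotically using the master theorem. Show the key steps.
T(n) = Θ(n^6)

log_2 8 ≈ 3.000. f(n) = n^6 dominates n^(log_2 8) since 6 > 3.000, and the regularity condition a·f(n/b) = 8·(n/2)^6 = (8/64)·n^6 ≤ c·f(n) holds with c = 8/64 ≈ 0.125 < 1. So this is Case 3: T(n) = Θ(f(n)) = Θ(n^6).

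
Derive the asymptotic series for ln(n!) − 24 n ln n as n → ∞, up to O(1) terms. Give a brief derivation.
ln(n!) − 24 n ln n = −23 n ln n − n + (1/2) ln(2π n) + O(1/n)

Stirling: ln((n)!) = n ln(n) − n + (1/2) ln(2π·n) + O(1/n).
Here n ln(n) = n ln n.
Subtract 24n ln n: leading term is (1 − 24) n ln n = −23 n ln n. The next term is −n. Then the (1/2) ln(2π·n) correction.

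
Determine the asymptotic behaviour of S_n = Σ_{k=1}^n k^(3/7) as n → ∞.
S_n ~ (7/10) · n^(10/7)

Integral comparison: Σ_{k=1}^n k^(3/7) = ∫_0^n x^(3/7) dx + O(n^(3/7)). The integral is n^(1 + 3/7) / (1 + 3/7) = n^((3+7)/7) / ((3+7)/7) = (7/10) · n^(10/7).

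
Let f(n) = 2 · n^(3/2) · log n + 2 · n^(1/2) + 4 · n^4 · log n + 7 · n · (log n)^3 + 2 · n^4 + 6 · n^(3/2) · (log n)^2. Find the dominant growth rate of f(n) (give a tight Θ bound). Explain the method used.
f(n) ∈ Θ(n^4 · log n)

Compare the terms by growth order. For large n, n^a · (log n)^b dominates n^a' · (log n)^b' iff a > a', or (a = a' and b > b'). Ranking the 6 terms shows the dominant one is 4 · n^4 · log n. Hence f(n) ∈ Θ(n^4 · log n).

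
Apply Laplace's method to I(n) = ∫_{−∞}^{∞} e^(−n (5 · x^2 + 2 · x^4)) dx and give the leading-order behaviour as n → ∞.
I(n) ~ sqrt(π/(5n))

φ(x) = 5 · x^2 + 2 · x^4 has its unique global minimum at x* = 0 (since φ'(x) = 10x + 8x^3 = 0 only at x = 0 for real x with both coefficients positive, and φ → ∞ as |x| → ∞). At x* = 0, φ(0) = 0 and φ''(0) = 10. Laplace's method then gives
  I(n) ~ sqrt(2π / (n · φ''(0))) · e^(−n φ(0)) = sqrt(2π / (10n)) = sqrt(π/(5n)).
The 2 · x^4 term contributes only at subleading order (an O(1/n) relative correction).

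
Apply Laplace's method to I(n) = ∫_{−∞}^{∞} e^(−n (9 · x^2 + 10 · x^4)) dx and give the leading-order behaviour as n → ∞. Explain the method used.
I(n) ~ sqrt(π/(9n))

φ(x) = 9 · x^2 + 10 · x^4 has its unique global minimum at x* = 0 (since φ'(x) = 18x + 40x^3 = 0 only at x = 0 for real x with both coefficients positive, and φ → ∞ as |x| → ∞). At x* = 0, φ(0) = 0 and φ''(0) = 18. Laplace's method then gives
  I(n) ~ sqrt(2π / (n · φ''(0))) · e^(−n φ(0)) = sqrt(2π / (18n)) = sqrt(π/(9n)).
The 10 · x^4 term contributes only at subleading order (an O(1/n) relative correction).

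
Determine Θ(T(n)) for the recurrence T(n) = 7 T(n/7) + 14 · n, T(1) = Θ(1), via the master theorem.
T(n) = Θ(n log n)

log_7 7 = 1, and f(n) = 14 · n = Θ(n^(log_7 7)). This is Case 2 of the master theorem: T(n) = Θ(f(n) · log n) = Θ(n log n).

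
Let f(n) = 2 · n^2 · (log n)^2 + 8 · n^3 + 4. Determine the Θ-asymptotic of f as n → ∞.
f(n) ∈ Θ(n^3)

Compare the terms by growth order. For large n, n^a · (log n)^b dominates n^a' · (log n)^b' iff a > a', or (a = a' and b > b'). Ranking the 3 terms shows the dominant one is 8 · n^3. Hence f(n) ∈ Θ(n^3).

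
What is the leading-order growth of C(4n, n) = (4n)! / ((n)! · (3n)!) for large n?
C(4n, n) ~ (256/27)^(n) · sqrt(2/(3π·n))

Write N = n. Apply Stirling to each factorial:
  (4N)! ~ sqrt(2π·4N) · (4N/e)^(4N),
  N! ~ sqrt(2π N) · (N/e)^N,
  (3N)! ~ sqrt(2π·3N) · (3N/e)^(3N).
The exponential factors combine to (4N)^(4N) / (N^N · (3N)^(3N)) = 4^(4N)/3^(3N) = (4^4/3^3)^N = (256/27)^N.
The square-root prefactors combine to sqrt(2π·4N) / (sqrt(2π N)·sqrt(2π·3N)) = sqrt(4 / (2π·3·N)) = sqrt(2/(3π·n)).
Substituting N = n: C(4n, n) ~ (256/27)^(n) · sqrt(2/(3π·n)).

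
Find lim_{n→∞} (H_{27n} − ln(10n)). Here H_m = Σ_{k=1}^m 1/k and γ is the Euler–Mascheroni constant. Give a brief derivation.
lim = ln(27/10) + γ

By Euler-Maclaurin, H_m = ln m + γ + O(1/m). So
  H_{27n} − ln(10n) = ln(27n) + γ − ln(10n) + O(1/n)
                       = ln(27/10) + γ + O(1/n).
Hence the limit is ln(27/10) + γ.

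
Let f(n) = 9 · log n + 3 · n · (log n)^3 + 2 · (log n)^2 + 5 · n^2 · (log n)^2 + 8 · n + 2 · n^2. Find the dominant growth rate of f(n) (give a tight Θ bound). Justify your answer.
f(n) ∈ Θ(n^2 · (log n)^2)

Compare the terms by growth order. For large n, n^a · (log n)^b dominates n^a' · (log n)^b' iff a > a', or (a = a' and b > b'). Ranking the 6 terms shows the dominant one is 5 · n^2 · (log n)^2. Hence f(n) ∈ Θ(n^2 · (log n)^2).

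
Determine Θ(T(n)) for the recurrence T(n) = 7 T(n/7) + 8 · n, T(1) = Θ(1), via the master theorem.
T(n) = Θ(n log n)

log_7 7 = 1, and f(n) = 8 · n = Θ(n^(log_7 7)). This is Case 2 of the master theorem: T(n) = Θ(f(n) · log n) = Θ(n log n).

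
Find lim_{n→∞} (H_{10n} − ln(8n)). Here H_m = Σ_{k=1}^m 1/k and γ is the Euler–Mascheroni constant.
lim = ln(5/4) + γ

By Euler-Maclaurin, H_m = ln m + γ + O(1/m). So
  H_{10n} − ln(8n) = ln(10n) + γ − ln(8n) + O(1/n)
                       = ln(10/8) + γ + O(1/n).
Hence the limit is ln(10/8) + γ (= ln(5/4)).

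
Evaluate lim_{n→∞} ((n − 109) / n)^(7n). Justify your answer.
lim = e^(−763)

Rewrite as (1 − 109/n)^(7n). By the standard limit (1 + x/n)^n → e^x, we have (1 − 109/n)^n → e^(−109), and raising to the 7th power gives e^(−763).
More precisely, ln[(1 − 109/n)^(7n)] = 7n · ln(1 − 109/n) = 7n · (-109/n + O(1/n^2)) = -763 + O(1/n) → -763.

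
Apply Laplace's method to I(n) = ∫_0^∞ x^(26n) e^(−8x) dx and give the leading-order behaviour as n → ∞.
I(n) ~ (sqrt(2π·26n) / 8) · (26n/(8e))^(26n)

Write the integrand as exp(26n ln x − 8x) and set f(x) = 26n ln x − 8x. Then f'(x) = 26n/x − 8 = 0 at x* = 26n/8, and f''(x*) = −26n/x*^2 = −8^2/(26n). Laplace's method (interior maximum) gives
  I(n) ~ e^(f(x*)) · sqrt(2π / |f''(x*)|)
        = exp(26n ln(26n/8) − 26n) · sqrt(2π · 26n / 8^2)
        = (26n/8)^(26n) e^(−26n) · sqrt(2π·26n) / 8
        = (sqrt(2π·26n) / 8) · (26n/(8e))^(26n).
This matches Γ(26n+1)/8^(26n+1) with Stirling applied to Γ.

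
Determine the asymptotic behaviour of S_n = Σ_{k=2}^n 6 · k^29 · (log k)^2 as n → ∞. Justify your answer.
S_n ~ n^30 · (log n)^2 / 5

By integral comparison, S_n = ∫_1^n 6 · x^29 · (log x)^2 dx + O(n^29 · (log n)^2). For the integral, the leading term of ∫_1^n x^29 (log x)^2 dx is n^30/30 · (log n)^2 (by repeated integration by parts; each step lowers the log-exponent and produces a relatively O(1/log n) correction). Hence S_n ~ n^30 · (log n)^2 / 5.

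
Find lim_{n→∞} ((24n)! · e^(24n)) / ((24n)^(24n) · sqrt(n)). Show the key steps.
lim = sqrt(2π·24)

Stirling: (24n)! ~ sqrt(2π·24n) · (24n/e)^(24n). Hence
  (24n)! · e^(24n) / (24n)^(24n) ~ sqrt(2π·24n).
Dividing by sqrt(n): sqrt(2π·24n) / sqrt(n) = sqrt(2π·24) · n^((1−1)/2), so the limit is sqrt(2π·24).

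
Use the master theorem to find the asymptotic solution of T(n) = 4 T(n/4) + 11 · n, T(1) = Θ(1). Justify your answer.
T(n) = Θ(n log n)

log_4 4 = 1, and f(n) = 11 · n = Θ(n^(log_4 4)). This is Case 2 of the master theorem: T(n) = Θ(f(n) · log n) = Θ(n log n).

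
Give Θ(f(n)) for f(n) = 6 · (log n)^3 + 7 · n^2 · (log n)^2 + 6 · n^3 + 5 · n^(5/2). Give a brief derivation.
f(n) ∈ Θ(n^3)

Compare the terms by growth order. For large n, n^a · (log n)^b dominates n^a' · (log n)^b' iff a > a', or (a = a' and b > b'). Ranking the 4 terms shows the dominant one is 6 · n^3. Hence f(n) ∈ Θ(n^3).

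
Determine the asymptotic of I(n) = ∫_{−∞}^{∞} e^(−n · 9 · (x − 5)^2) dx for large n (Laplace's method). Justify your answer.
I(n) = sqrt(π/(9n))

Here φ(x) = 9 · (x − 5)^2 has its unique minimum at x* = 5 with φ(x*) = 0 and φ''(x*) = 18. Laplace's method gives
  I(n) ~ e^(−n φ(x*)) · sqrt(2π / (n · φ''(x*))) = sqrt(2π / (18n)) = sqrt(π/(9n)).
This is exact: substituting u = (x − 5)·sqrt(9n) gives I(n) = (1/sqrt(9n)) ∫_{−∞}^{∞} e^(−u^2) du = sqrt(π/(9n)).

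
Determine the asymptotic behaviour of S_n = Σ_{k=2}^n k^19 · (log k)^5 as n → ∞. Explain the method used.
S_n ~ n^20 · (log n)^5 / 20

By integral comparison, S_n = ∫_1^n x^19 · (log x)^5 dx + O(n^19 · (log n)^5). For the integral, the leading term of ∫_1^n x^19 (log x)^5 dx is n^20/20 · (log n)^5 (by repeated integration by parts; each step lowers the log-exponent and produces a relatively O(1/log n) correction). Hence S_n ~ n^20 · (log n)^5 / 20.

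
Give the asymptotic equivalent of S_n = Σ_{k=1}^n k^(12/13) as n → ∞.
S_n ~ (13/25) · n^(25/13)

Integral comparison: Σ_{k=1}^n k^(12/13) = ∫_0^n x^(12/13) dx + O(n^(12/13)). The integral is n^(1 + 12/13) / (1 + 12/13) = n^((12+13)/13) / ((12+13)/13) = (13/25) · n^(25/13).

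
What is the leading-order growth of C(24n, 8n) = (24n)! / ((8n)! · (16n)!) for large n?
C(24n, 8n) ~ (27/4)^(8n) · sqrt(3/(4π·8n))

Write N = 8n. Apply Stirling to each factorial:
  (3N)! ~ sqrt(2π·3N) · (3N/e)^(3N),
  N! ~ sqrt(2π N) · (N/e)^N,
  (2N)! ~ sqrt(2π·2N) · (2N/e)^(2N).
The exponential factors combine to (3N)^(3N) / (N^N · (2N)^(2N)) = 3^(3N)/2^(2N) = (3^3/2^2)^N = (27/4)^N.
The square-root prefactors combine to sqrt(2π·3N) / (sqrt(2π N)·sqrt(2π·2N)) = sqrt(3 / (2π·2·N)) = sqrt(3/(4π·8n)).
Substituting N = 8n: C(24n, 8n) ~ (27/4)^(8n) · sqrt(3/(4π·8n)).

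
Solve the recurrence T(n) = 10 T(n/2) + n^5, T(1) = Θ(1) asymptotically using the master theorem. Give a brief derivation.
T(n) = Θ(n^5)

log_2 10 ≈ 3.322. f(n) = n^5 dominates n^(log_2 10) since 5 > 3.322, and the regularity condition a·f(n/b) = 10·(n/2)^5 = (10/32)·n^5 ≤ c·f(n) holds with c = 10/32 ≈ 0.312 < 1. So this is Case 3: T(n) = Θ(f(n)) = Θ(n^5).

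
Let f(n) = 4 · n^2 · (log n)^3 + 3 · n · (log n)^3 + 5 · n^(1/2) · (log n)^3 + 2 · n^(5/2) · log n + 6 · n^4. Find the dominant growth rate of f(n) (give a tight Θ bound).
f(n) ∈ Θ(n^4)

Compare the terms by growth order. For large n, n^a · (log n)^b dominates n^a' · (log n)^b' iff a > a', or (a = a' and b > b'). Ranking the 5 terms shows the dominant one is 6 · n^4. Hence f(n) ∈ Θ(n^4).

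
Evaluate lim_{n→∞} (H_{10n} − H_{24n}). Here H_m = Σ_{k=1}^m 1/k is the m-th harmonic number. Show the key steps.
lim = ln(10/24) = ln(5/12)

Euler-Maclaurin gives H_m = ln m + γ + 1/(2m) + O(1/m^2). The γ and O(1/m) terms cancel in the difference:
  H_{10n} − H_{24n} = ln(10n) − ln(24n) + O(1/n) = ln(10/24) + O(1/n).
Hence the limit is ln(10/24) = ln(5/12).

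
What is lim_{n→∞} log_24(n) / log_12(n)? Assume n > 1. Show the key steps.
lim = ln(12) / ln(24) = log_24(12)

Change of base: log_24(n) = ln n / ln 24 and log_12(n) = ln n / ln 12. The ratio is (ln n / ln 24) · (ln 12 / ln n) = ln 12 / ln 24, a constant independent of n. So the limit is ln 12 / ln 24 = log_24(12).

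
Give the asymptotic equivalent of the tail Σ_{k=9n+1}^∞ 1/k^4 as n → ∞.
Σ_{k>9n} 1/k^4 ~ 1/(3 · (9n)^3)

Compare to the integral: ∫_{9n}^∞ x^(−4) dx = [−x^(−3)/3]_{9n}^∞ = 1/((4−1)·(9n)^3). Euler-Maclaurin then gives
  Σ_{k>9n} 1/k^4 = ∫_{9n}^∞ dx/x^4 − 1/(2·(9n)^4) + O(1/(9n)^5).
(Equivalently this is ζ(4) − Σ_{k≤9n} 1/k^4.)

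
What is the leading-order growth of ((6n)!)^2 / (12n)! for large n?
((6n)!)^2/(12n)! ~ ((2π·6n)^(1/2) / sqrt(2)) · 2^(−2·6n)  →  0

Write N = 6n. Stirling: N! ~ sqrt(2π N)(N/e)^N and (2N)! ~ sqrt(2π·2N)·(2N/e)^(2N).
  (N!)^2/(2N)! ~ (2π N)^(2/2) (N/e)^(2N) / [sqrt(2π·2N) (2N/e)^(2N)]
     = (2π N)^(2/2) / sqrt(2π·2N) · (N/(2N))^(2N)
     = (2π N)^((2−1)/2) / sqrt(2) · 2^(−2N).
Since 2^2 > 1, the factor 2^(−2N) decays exponentially, so the ratio → 0. Substituting N = 6n gives the stated form.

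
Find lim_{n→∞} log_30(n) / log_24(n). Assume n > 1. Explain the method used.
lim = ln(24) / ln(30) = log_30(24)

Change of base: log_30(n) = ln n / ln 30 and log_24(n) = ln n / ln 24. The ratio is (ln n / ln 30) · (ln 24 / ln n) = ln 24 / ln 30, a constant independent of n. So the limit is ln 24 / ln 30 = log_30(24).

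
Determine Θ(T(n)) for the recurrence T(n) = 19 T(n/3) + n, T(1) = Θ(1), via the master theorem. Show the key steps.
T(n) = Θ(n^(log_3 19))

Master theorem: compare f(n) = n to n^(log_3 19) where log_3 19 ≈ 2.680. Since 1 < log_3 19, we have f(n) = O(n^(log_3 19 − ε)) for some ε > 0 — Case 1. Hence T(n) = Θ(n^(log_3 19)).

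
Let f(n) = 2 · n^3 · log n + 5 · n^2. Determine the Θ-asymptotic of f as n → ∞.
f(n) ∈ Θ(n^3 · log n)

Compare the terms by growth order. For large n, n^a · (log n)^b dominates n^a' · (log n)^b' iff a > a', or (a = a' and b > b'). Ranking the 2 terms shows the dominant one is 2 · n^3 · log n. Hence f(n) ∈ Θ(n^3 · log n).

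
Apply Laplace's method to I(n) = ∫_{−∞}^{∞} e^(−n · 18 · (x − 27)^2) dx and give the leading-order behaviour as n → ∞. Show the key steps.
I(n) = sqrt(π/(18n))

Here φ(x) = 18 · (x − 27)^2 has its unique minimum at x* = 27 with φ(x*) = 0 and φ''(x*) = 36. Laplace's method gives
  I(n) ~ e^(−n φ(x*)) · sqrt(2π / (n · φ''(x*))) = sqrt(2π / (36n)) = sqrt(π/(18n)).
This is exact: substituting u = (x − 27)·sqrt(18n) gives I(n) = (1/sqrt(18n)) ∫_{−∞}^{∞} e^(−u^2) du = sqrt(π/(18n)).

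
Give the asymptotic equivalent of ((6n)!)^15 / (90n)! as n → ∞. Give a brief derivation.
((6n)!)^15/(90n)! ~ ((2π·6n)^(14/2) / sqrt(15)) · 15^(−15·6n)  →  0

Write N = 6n. Stirling: N! ~ sqrt(2π N)(N/e)^N and (15N)! ~ sqrt(2π·15N)·(15N/e)^(15N).
  (N!)^15/(15N)! ~ (2π N)^(15/2) (N/e)^(15N) / [sqrt(2π·15N) (15N/e)^(15N)]
     = (2π N)^(15/2) / sqrt(2π·15N) · (N/(15N))^(15N)
     = (2π N)^((15−1)/2) / sqrt(15) · 15^(−15N).
Since 15^15 > 1, the factor 15^(−15N) decays exponentially, so the ratio → 0. Substituting N = 6n gives the stated form.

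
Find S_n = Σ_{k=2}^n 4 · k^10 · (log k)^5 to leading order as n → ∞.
S_n ~ 4 · n^11 · (log n)^5 / 11

By integral comparison, S_n = ∫_1^n 4 · x^10 · (log x)^5 dx + O(n^10 · (log n)^5). For the integral, the leading term of ∫_1^n x^10 (log x)^5 dx is n^11/11 · (log n)^5 (by repeated integration by parts; each step lowers the log-exponent and produces a relatively O(1/log n) correction). Hence S_n ~ 4 · n^11 · (log n)^5 / 11.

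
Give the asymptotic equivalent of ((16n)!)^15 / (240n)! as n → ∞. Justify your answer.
((16n)!)^15/(240n)! ~ ((2π·16n)^(14/2) / sqrt(15)) · 15^(−15·16n)  →  0

Write N = 16n. Stirling: N! ~ sqrt(2π N)(N/e)^N and (15N)! ~ sqrt(2π·15N)·(15N/e)^(15N).
  (N!)^15/(15N)! ~ (2π N)^(15/2) (N/e)^(15N) / [sqrt(2π·15N) (15N/e)^(15N)]
     = (2π N)^(15/2) / sqrt(2π·15N) · (N/(15N))^(15N)
     = (2π N)^((15−1)/2) / sqrt(15) · 15^(−15N).
Since 15^15 > 1, the factor 15^(−15N) decays exponentially, so the ratio → 0. Substituting N = 16n gives the stated form.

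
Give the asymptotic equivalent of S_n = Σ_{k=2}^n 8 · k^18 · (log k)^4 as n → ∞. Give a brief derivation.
S_n ~ 8 · n^19 · (log n)^4 / 19

By integral comparison, S_n = ∫_1^n 8 · x^18 · (log x)^4 dx + O(n^18 · (log n)^4). For the integral, the leading term of ∫_1^n x^18 (log x)^4 dx is n^19/19 · (log n)^4 (by repeated integration by parts; each step lowers the log-exponent and produces a relatively O(1/log n) correction). Hence S_n ~ 8 · n^19 · (log n)^4 / 19.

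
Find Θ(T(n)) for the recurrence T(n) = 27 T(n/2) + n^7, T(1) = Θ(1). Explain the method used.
T(n) = Θ(n^7)

log_2 27 ≈ 4.755. f(n) = n^7 dominates n^(log_2 27) since 7 > 4.755, and the regularity condition a·f(n/b) = 27·(n/2)^7 = (27/128)·n^7 ≤ c·f(n) holds with c = 27/128 ≈ 0.211 < 1. So this is Case 3: T(n) = Θ(f(n)) = Θ(n^7).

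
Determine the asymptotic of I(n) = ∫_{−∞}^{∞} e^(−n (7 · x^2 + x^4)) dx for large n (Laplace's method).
I(n) ~ sqrt(π/(7n))

φ(x) = 7 · x^2 + x^4 has its unique global minimum at x* = 0 (since φ'(x) = 14x + 4x^3 = 0 only at x = 0 for real x with both coefficients positive, and φ → ∞ as |x| → ∞). At x* = 0, φ(0) = 0 and φ''(0) = 14. Laplace's method then gives
  I(n) ~ sqrt(2π / (n · φ''(0))) · e^(−n φ(0)) = sqrt(2π / (14n)) = sqrt(π/(7n)).
The x^4 term contributes only at subleading order (an O(1/n) relative correction).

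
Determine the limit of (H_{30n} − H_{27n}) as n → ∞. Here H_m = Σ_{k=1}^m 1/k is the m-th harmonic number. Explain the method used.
lim = ln(30/27) = ln(10/9)

Euler-Maclaurin gives H_m = ln m + γ + 1/(2m) + O(1/m^2). The γ and O(1/m) terms cancel in the difference:
  H_{30n} − H_{27n} = ln(30n) − ln(27n) + O(1/n) = ln(30/27) + O(1/n).
Hence the limit is ln(30/27) = ln(10/9).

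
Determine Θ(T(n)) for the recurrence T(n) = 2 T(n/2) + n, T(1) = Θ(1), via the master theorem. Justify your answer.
T(n) = Θ(n log n)

log_2 2 = 1, and f(n) = n = Θ(n^(log_2 2)). This is Case 2 of the master theorem: T(n) = Θ(f(n) · log n) = Θ(n log n).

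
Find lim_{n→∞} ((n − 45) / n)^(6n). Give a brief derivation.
lim = e^(−270)

Rewrite as (1 − 45/n)^(6n). By the standard limit (1 + x/n)^n → e^x, we have (1 − 45/n)^n → e^(−45), and raising to the 6th power gives e^(−270).
More precisely, ln[(1 − 45/n)^(6n)] = 6n · ln(1 − 45/n) = 6n · (-45/n + O(1/n^2)) = -270 + O(1/n) → -270.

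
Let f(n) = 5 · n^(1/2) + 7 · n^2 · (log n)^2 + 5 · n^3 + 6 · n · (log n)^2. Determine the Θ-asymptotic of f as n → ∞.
f(n) ∈ Θ(n^3)

Compare the terms by growth order. For large n, n^a · (log n)^b dominates n^a' · (log n)^b' iff a > a', or (a = a' and b > b'). Ranking the 4 terms shows the dominant one is 5 · n^3. Hence f(n) ∈ Θ(n^3).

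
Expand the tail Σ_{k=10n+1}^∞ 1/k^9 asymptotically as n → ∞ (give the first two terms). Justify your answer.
Σ_{k>10n} 1/k^9 = 1/(8 · (10n)^8) − 1/(2 · (10n)^9) + O(1/(10n)^10)

Compare to the integral: ∫_{10n}^∞ x^(−9) dx = [−x^(−8)/8]_{10n}^∞ = 1/((9−1)·(10n)^8). The Euler-Maclaurin correction adds −f(10n)/2 = −1/(2·(10n)^9). Euler-Maclaurin then gives
  Σ_{k>10n} 1/k^9 = ∫_{10n}^∞ dx/x^9 − 1/(2·(10n)^9) + O(1/(10n)^10).
(Equivalently this is ζ(9) − Σ_{k≤10n} 1/k^9.)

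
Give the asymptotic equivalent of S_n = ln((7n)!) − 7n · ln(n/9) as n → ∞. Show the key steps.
S_n ~ 7n · (ln 63 − 1) + O(ln n)

Stirling: ln((7n)!) = 7n ln(7n) − 7n + O(ln n).
  S_n = 7n ln(7n) − 7n − 7n ln(n/9) + O(ln n)
      = 7n ln(7n) − 7n ln n + 7n ln 9 − 7n + O(ln n)
      = 7n ln 7 + 7n ln 9 − 7n + O(ln n)
      = 7n (ln 63 − 1) + O(ln n).
Numerically ln(63) − 1 ≈ 3.1431.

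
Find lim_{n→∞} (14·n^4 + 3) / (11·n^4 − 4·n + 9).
lim = 14/11

For large n the leading n^4 terms dominate both numerator and denominator. Dividing top and bottom by n^4, every other term tends to 0, leaving 14/11.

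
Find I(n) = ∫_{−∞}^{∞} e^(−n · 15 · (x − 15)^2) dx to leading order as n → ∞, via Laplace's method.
I(n) = sqrt(π/(15n))

Here φ(x) = 15 · (x − 15)^2 has its unique minimum at x* = 15 with φ(x*) = 0 and φ''(x*) = 30. Laplace's method gives
  I(n) ~ e^(−n φ(x*)) · sqrt(2π / (n · φ''(x*))) = sqrt(2π / (30n)) = sqrt(π/(15n)).
This is exact: substituting u = (x − 15)·sqrt(15n) gives I(n) = (1/sqrt(15n)) ∫_{−∞}^{∞} e^(−u^2) du = sqrt(π/(15n)).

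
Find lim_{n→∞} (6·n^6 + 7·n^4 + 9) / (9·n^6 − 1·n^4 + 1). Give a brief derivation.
lim = 6/9 = 2/3

For large n the leading n^6 terms dominate both numerator and denominator. Dividing top and bottom by n^6, every other term tends to 0, leaving 6/9 = 2/3.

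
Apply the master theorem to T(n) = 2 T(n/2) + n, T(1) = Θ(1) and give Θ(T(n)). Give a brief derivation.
T(n) = Θ(n log n)

log_2 2 = 1, and f(n) = n = Θ(n^(log_2 2)). This is Case 2 of the master theorem: T(n) = Θ(f(n) · log n) = Θ(n log n).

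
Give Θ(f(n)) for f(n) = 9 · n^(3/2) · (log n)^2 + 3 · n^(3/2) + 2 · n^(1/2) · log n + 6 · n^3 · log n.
f(n) ∈ Θ(n^3 · log n)

Compare the terms by growth order. For large n, n^a · (log n)^b dominates n^a' · (log n)^b' iff a > a', or (a = a' and b > b'). Ranking the 4 terms shows the dominant one is 6 · n^3 · log n. Hence f(n) ∈ Θ(n^3 · log n).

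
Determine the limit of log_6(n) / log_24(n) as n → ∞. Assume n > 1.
lim = ln(24) / ln(6) = log_6(24)

Change of base: log_6(n) = ln n / ln 6 and log_24(n) = ln n / ln 24. The ratio is (ln n / ln 6) · (ln 24 / ln n) = ln 24 / ln 6, a constant independent of n. So the limit is ln 24 / ln 6 = log_6(24).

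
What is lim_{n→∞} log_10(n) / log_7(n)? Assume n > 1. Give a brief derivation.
lim = ln(7) / ln(10) = log_10(7)

Change of base: log_10(n) = ln n / ln 10 and log_7(n) = ln n / ln 7. The ratio is (ln n / ln 10) · (ln 7 / ln n) = ln 7 / ln 10, a constant independent of n. So the limit is ln 7 / ln 10 = log_10(7).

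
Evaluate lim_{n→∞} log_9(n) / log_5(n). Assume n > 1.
lim = ln(5) / ln(9) = log_9(5)

Change of base: log_9(n) = ln n / ln 9 and log_5(n) = ln n / ln 5. The ratio is (ln n / ln 9) · (ln 5 / ln n) = ln 5 / ln 9, a constant independent of n. So the limit is ln 5 / ln 9 = log_9(5).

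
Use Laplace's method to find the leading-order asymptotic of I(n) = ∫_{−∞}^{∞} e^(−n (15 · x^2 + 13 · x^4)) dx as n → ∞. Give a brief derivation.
I(n) ~ sqrt(π/(15n))

φ(x) = 15 · x^2 + 13 · x^4 has its unique global minimum at x* = 0 (since φ'(x) = 30x + 52x^3 = 0 only at x = 0 for real x with both coefficients positive, and φ → ∞ as |x| → ∞). At x* = 0, φ(0) = 0 and φ''(0) = 30. Laplace's method then gives
  I(n) ~ sqrt(2π / (n · φ''(0))) · e^(−n φ(0)) = sqrt(2π / (30n)) = sqrt(π/(15n)).
The 13 · x^4 term contributes only at subleading order (an O(1/n) relative correction).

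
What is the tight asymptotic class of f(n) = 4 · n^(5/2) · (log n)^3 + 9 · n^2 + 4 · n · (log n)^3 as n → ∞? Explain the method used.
f(n) ∈ Θ(n^(5/2) · (log n)^3)

Compare the terms by growth order. For large n, n^a · (log n)^b dominates n^a' · (log n)^b' iff a > a', or (a = a' and b > b'). Ranking the 3 terms shows the dominant one is 4 · n^(5/2) · (log n)^3. Hence f(n) ∈ Θ(n^(5/2) · (log n)^3).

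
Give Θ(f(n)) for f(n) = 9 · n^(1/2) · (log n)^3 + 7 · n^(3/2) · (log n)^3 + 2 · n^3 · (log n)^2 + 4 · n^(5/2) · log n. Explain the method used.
f(n) ∈ Θ(n^3 · (log n)^2)

Compare the terms by growth order. For large n, n^a · (log n)^b dominates n^a' · (log n)^b' iff a > a', or (a = a' and b > b'). Ranking the 4 terms shows the dominant one is 2 · n^3 · (log n)^2. Hence f(n) ∈ Θ(n^3 · (log n)^2).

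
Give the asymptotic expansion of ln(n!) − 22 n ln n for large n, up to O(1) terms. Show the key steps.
ln(n!) − 22 n ln n = −21 n ln n − n + (1/2) ln(2π n) + O(1/n)

Stirling: ln((n)!) = n ln(n) − n + (1/2) ln(2π·n) + O(1/n).
Here n ln(n) = n ln n.
Subtract 22n ln n: leading term is (1 − 22) n ln n = −21 n ln n. The next term is −n. Then the (1/2) ln(2π·n) correction.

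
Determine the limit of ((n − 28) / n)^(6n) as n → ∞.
lim = e^(−168)

Rewrite as (1 − 28/n)^(6n). By the standard limit (1 + x/n)^n → e^x, we have (1 − 28/n)^n → e^(−28), and raising to the 6th power gives e^(−168).
More precisely, ln[(1 − 28/n)^(6n)] = 6n · ln(1 − 28/n) = 6n · (-28/n + O(1/n^2)) = -168 + O(1/n) → -168.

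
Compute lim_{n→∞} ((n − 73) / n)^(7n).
lim = e^(−511)

Rewrite as (1 − 73/n)^(7n). By the standard limit (1 + x/n)^n → e^x, we have (1 − 73/n)^n → e^(−73), and raising to the 7th power gives e^(−511).
More precisely, ln[(1 − 73/n)^(7n)] = 7n · ln(1 − 73/n) = 7n · (-73/n + O(1/n^2)) = -511 + O(1/n) → -511.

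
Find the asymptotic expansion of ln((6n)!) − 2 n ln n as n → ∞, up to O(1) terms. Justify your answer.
ln((6n)!) − 2 n ln n = 4 n ln n + 6(ln 6 − 1) n + (1/2) ln(2π·6n) + O(1/n)

Stirling: ln((6n)!) = 6n ln(6n) − 6n + (1/2) ln(2π·6n) + O(1/n).
Expand 6n ln(6n) = 6n (ln n + ln 6) = 6n ln n + 6n ln 6.
Subtract 2n ln n: leading term is (6 − 2) n ln n = 4 n ln n. The next term is 6n ln 6 − 6n = 6(ln 6 − 1) n. Then the (1/2) ln(2π·6n) correction.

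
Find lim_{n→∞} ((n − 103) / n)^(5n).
lim = e^(−515)

Rewrite as (1 − 103/n)^(5n). By the standard limit (1 + x/n)^n → e^x, we have (1 − 103/n)^n → e^(−103), and raising to the 5th power gives e^(−515).
More precisely, ln[(1 − 103/n)^(5n)] = 5n · ln(1 − 103/n) = 5n · (-103/n + O(1/n^2)) = -515 + O(1/n) → -515.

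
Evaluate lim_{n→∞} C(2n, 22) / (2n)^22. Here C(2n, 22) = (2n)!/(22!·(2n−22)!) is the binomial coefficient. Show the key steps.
lim = 1/22! = 1/1124000727777607680000

With N = 2n → ∞: C(N, 22) / N^22 = [N(N−1)…(N−21)] / (22! · N^22) = (1/22!) · 1 · (1 − 1/(2n)) · … · (1 − 21/(2n)). Each factor → 1 as N → ∞, so the limit is 1/22! = 1/1124000727777607680000.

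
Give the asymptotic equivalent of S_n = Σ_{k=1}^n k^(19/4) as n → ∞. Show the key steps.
S_n ~ (4/23) · n^(23/4)

Integral comparison: Σ_{k=1}^n k^(19/4) = ∫_0^n x^(19/4) dx + O(n^(19/4)). The integral is n^(1 + 19/4) / (1 + 19/4) = n^((19+4)/4) / ((19+4)/4) = (4/23) · n^(23/4).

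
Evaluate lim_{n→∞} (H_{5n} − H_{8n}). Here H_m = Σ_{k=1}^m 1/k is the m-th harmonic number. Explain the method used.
lim = ln(5/8)

Euler-Maclaurin gives H_m = ln m + γ + 1/(2m) + O(1/m^2). The γ and O(1/m) terms cancel in the difference:
  H_{5n} − H_{8n} = ln(5n) − ln(8n) + O(1/n) = ln(5/8) + O(1/n).
Hence the limit is ln(5/8).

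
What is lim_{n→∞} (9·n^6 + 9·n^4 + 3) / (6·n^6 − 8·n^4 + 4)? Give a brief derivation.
lim = 9/6 = 3/2

For large n the leading n^6 terms dominate both numerator and denominator. Dividing top and bottom by n^6, every other term tends to 0, leaving 9/6 = 3/2.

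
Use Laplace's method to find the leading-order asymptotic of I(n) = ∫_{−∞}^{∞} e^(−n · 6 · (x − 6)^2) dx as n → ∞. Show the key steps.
I(n) = sqrt(π/(6n))

Here φ(x) = 6 · (x − 6)^2 has its unique minimum at x* = 6 with φ(x*) = 0 and φ''(x*) = 12. Laplace's method gives
  I(n) ~ e^(−n φ(x*)) · sqrt(2π / (n · φ''(x*))) = sqrt(2π / (12n)) = sqrt(π/(6n)).
This is exact: substituting u = (x − 6)·sqrt(6n) gives I(n) = (1/sqrt(6n)) ∫_{−∞}^{∞} e^(−u^2) du = sqrt(π/(6n)).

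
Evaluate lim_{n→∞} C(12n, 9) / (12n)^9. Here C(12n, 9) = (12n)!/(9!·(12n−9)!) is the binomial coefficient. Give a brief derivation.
lim = 1/9! = 1/362880

With N = 12n → ∞: C(N, 9) / N^9 = [N(N−1)…(N−8)] / (9! · N^9) = (1/9!) · 1 · (1 − 1/(12n)) · … · (1 − 8/(12n)). Each factor → 1 as N → ∞, so the limit is 1/9! = 1/362880.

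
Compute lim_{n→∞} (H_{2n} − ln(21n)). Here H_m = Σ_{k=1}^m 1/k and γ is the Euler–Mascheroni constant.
lim = ln(2/21) + γ

By Euler-Maclaurin, H_m = ln m + γ + O(1/m). So
  H_{2n} − ln(21n) = ln(2n) + γ − ln(21n) + O(1/n)
                       = ln(2/21) + γ + O(1/n).
Hence the limit is ln(2/21) + γ.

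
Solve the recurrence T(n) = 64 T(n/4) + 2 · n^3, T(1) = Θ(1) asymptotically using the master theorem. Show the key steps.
T(n) = Θ(n^3 log n)

log_4 64 = 3, and f(n) = 2 · n^3 = Θ(n^(log_4 64)). This is Case 2 of the master theorem: T(n) = Θ(f(n) · log n) = Θ(n^3 log n).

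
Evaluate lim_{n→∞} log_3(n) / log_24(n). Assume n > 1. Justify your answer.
lim = ln(24) / ln(3) = log_3(24)

Change of base: log_3(n) = ln n / ln 3 and log_24(n) = ln n / ln 24. The ratio is (ln n / ln 3) · (ln 24 / ln n) = ln 24 / ln 3, a constant independent of n. So the limit is ln 24 / ln 3 = log_3(24).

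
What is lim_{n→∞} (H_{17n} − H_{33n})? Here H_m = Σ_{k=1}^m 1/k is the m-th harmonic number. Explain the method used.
lim = ln(17/33)

Euler-Maclaurin gives H_m = ln m + γ + 1/(2m) + O(1/m^2). The γ and O(1/m) terms cancel in the difference:
  H_{17n} − H_{33n} = ln(17n) − ln(33n) + O(1/n) = ln(17/33) + O(1/n).
Hence the limit is ln(17/33).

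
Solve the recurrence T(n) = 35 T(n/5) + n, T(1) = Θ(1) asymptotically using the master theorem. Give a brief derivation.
T(n) = Θ(n^(log_5 35))

Master theorem: compare f(n) = n to n^(log_5 35) where log_5 35 ≈ 2.209. Since 1 < log_5 35, we have f(n) = O(n^(log_5 35 − ε)) for some ε > 0 — Case 1. Hence T(n) = Θ(n^(log_5 35)).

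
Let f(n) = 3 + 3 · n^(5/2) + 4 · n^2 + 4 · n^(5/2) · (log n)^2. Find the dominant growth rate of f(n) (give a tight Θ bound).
f(n) ∈ Θ(n^(5/2) · (log n)^2)

Compare the terms by growth order. For large n, n^a · (log n)^b dominates n^a' · (log n)^b' iff a > a', or (a = a' and b > b'). Ranking the 4 terms shows the dominant one is 4 · n^(5/2) · (log n)^2. Hence f(n) ∈ Θ(n^(5/2) · (log n)^2).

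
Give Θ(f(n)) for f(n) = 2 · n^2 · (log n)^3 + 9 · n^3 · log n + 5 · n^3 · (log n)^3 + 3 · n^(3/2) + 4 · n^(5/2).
f(n) ∈ Θ(n^3 · (log n)^3)

Compare the terms by growth order. For large n, n^a · (log n)^b dominates n^a' · (log n)^b' iff a > a', or (a = a' and b > b'). Ranking the 5 terms shows the dominant one is 5 · n^3 · (log n)^3. Hence f(n) ∈ Θ(n^3 · (log n)^3).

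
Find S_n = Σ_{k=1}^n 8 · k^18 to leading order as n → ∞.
S_n ~ 8 · n^19 / 19

By integral comparison (Euler-Maclaurin), Σ_{k=1}^n 8 · k^18 = 8 · ∫_0^n x^18 dx + O(n^18) = 8 · n^19/19 + O(n^18). (Equivalently, Faulhaber's formula gives the same leading term.)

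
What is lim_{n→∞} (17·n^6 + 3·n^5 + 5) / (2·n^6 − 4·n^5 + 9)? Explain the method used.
lim = 17/2

For large n the leading n^6 terms dominate both numerator and denominator. Dividing top and bottom by n^6, every other term tends to 0, leaving 17/2.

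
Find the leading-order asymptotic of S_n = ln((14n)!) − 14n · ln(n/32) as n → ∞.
S_n ~ 14n · (ln 448 − 1) + O(ln n)

Stirling: ln((14n)!) = 14n ln(14n) − 14n + O(ln n).
  S_n = 14n ln(14n) − 14n − 14n ln(n/32) + O(ln n)
      = 14n ln(14n) − 14n ln n + 14n ln 32 − 14n + O(ln n)
      = 14n ln 14 + 14n ln 32 − 14n + O(ln n)
      = 14n (ln 448 − 1) + O(ln n).
Numerically ln(448) − 1 ≈ 5.1048.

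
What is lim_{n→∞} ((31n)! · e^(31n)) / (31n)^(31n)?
lim = ∞

Stirling: (31n)! ~ sqrt(2π·31n) · (31n/e)^(31n). Hence
  (31n)! · e^(31n) / (31n)^(31n) ~ sqrt(2π·31n) = sqrt(2π·31) · sqrt(n) → ∞.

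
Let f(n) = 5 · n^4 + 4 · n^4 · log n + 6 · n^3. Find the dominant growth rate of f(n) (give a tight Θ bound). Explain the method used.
f(n) ∈ Θ(n^4 · log n)

Compare the terms by growth order. For large n, n^a · (log n)^b dominates n^a' · (log n)^b' iff a > a', or (a = a' and b > b'). Ranking the 3 terms shows the dominant one is 4 · n^4 · log n. Hence f(n) ∈ Θ(n^4 · log n).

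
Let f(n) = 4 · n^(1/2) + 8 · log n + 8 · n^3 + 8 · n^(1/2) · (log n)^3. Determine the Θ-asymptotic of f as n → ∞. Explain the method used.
f(n) ∈ Θ(n^3)

Compare the terms by growth order. For large n, n^a · (log n)^b dominates n^a' · (log n)^b' iff a > a', or (a = a' and b > b'). Ranking the 4 terms shows the dominant one is 8 · n^3. Hence f(n) ∈ Θ(n^3).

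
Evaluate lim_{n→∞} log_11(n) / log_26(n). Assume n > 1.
lim = ln(26) / ln(11) = log_11(26)

Change of base: log_11(n) = ln n / ln 11 and log_26(n) = ln n / ln 26. The ratio is (ln n / ln 11) · (ln 26 / ln n) = ln 26 / ln 11, a constant independent of n. So the limit is ln 26 / ln 11 = log_11(26).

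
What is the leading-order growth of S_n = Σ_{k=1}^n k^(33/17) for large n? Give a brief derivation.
S_n ~ (17/50) · n^(50/17)

Integral comparison: Σ_{k=1}^n k^(33/17) = ∫_0^n x^(33/17) dx + O(n^(33/17)). The integral is n^(1 + 33/17) / (1 + 33/17) = n^((33+17)/17) / ((33+17)/17) = (17/50) · n^(50/17).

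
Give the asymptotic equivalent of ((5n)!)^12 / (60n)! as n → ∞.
((5n)!)^12/(60n)! ~ ((2π·5n)^(11/2) / sqrt(12)) · 12^(−12·5n)  →  0

Write N = 5n. Stirling: N! ~ sqrt(2π N)(N/e)^N and (12N)! ~ sqrt(2π·12N)·(12N/e)^(12N).
  (N!)^12/(12N)! ~ (2π N)^(12/2) (N/e)^(12N) / [sqrt(2π·12N) (12N/e)^(12N)]
     = (2π N)^(12/2) / sqrt(2π·12N) · (N/(12N))^(12N)
     = (2π N)^((12−1)/2) / sqrt(12) · 12^(−12N).
Since 12^12 > 1, the factor 12^(−12N) decays exponentially, so the ratio → 0. Substituting N = 5n gives the stated form.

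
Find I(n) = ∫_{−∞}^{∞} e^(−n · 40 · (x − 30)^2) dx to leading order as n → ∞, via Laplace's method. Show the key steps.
I(n) = sqrt(π/(40n))

Here φ(x) = 40 · (x − 30)^2 has its unique minimum at x* = 30 with φ(x*) = 0 and φ''(x*) = 80. Laplace's method gives
  I(n) ~ e^(−n φ(x*)) · sqrt(2π / (n · φ''(x*))) = sqrt(2π / (80n)) = sqrt(π/(40n)).
This is exact: substituting u = (x − 30)·sqrt(40n) gives I(n) = (1/sqrt(40n)) ∫_{−∞}^{∞} e^(−u^2) du = sqrt(π/(40n)).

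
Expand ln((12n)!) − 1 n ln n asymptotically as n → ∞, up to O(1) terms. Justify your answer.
ln((12n)!) − 1 n ln n = 11 n ln n + 12(ln 12 − 1) n + (1/2) ln(2π·12n) + O(1/n)

Stirling: ln((12n)!) = 12n ln(12n) − 12n + (1/2) ln(2π·12n) + O(1/n).
Expand 12n ln(12n) = 12n (ln n + ln 12) = 12n ln n + 12n ln 12.
Subtract 1n ln n: leading term is (12 − 1) n ln n = 11 n ln n. The next term is 12n ln 12 − 12n = 12(ln 12 − 1) n. Then the (1/2) ln(2π·12n) correction.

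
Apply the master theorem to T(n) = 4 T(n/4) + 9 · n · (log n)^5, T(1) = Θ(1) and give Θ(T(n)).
T(n) = Θ(n · (log n)^6)

Here log_4 4 = 1 and f(n) = 9 · n · (log n)^5 = Θ(n^(log_4 4) · (log n)^5). This is the extended Case 2 of the master theorem (f matches the critical exponent up to log factors), giving T(n) = Θ(n^(log_4 4) · (log n)^(5+1)) = Θ(n · (log n)^6).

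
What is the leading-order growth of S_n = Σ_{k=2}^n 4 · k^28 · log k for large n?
S_n ~ 4 · n^29 log n / 29 − 4 · n^29 / 841

By integral comparison, S_n = ∫_1^n 4 · x^28 · log x dx + O(n^28 · log n). For the integral, ∫ x^28 log x dx = n^29 log n / 29 − n^29/841 (integration by parts). Hence S_n ~ 4 · n^29 log n / 29 − 4 · n^29 / 841.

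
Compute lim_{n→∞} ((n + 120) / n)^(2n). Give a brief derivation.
lim = e^240

Rewrite as (1 + 120/n)^(2n). By the standard limit (1 + x/n)^n → e^x, we have (1 + 120/n)^n → e^120, and raising to the 2nd power gives e^240.
More precisely, ln[(1 + 120/n)^(2n)] = 2n · ln(1 + 120/n) = 2n · (120/n + O(1/n^2)) = 240 + O(1/n) → 240.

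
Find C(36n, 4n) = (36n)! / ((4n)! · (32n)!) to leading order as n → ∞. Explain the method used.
C(36n, 4n) ~ (387420489/16777216)^(4n) · sqrt(9/(16π·4n))

Write N = 4n. Apply Stirling to each factorial:
  (9N)! ~ sqrt(2π·9N) · (9N/e)^(9N),
  N! ~ sqrt(2π N) · (N/e)^N,
  (8N)! ~ sqrt(2π·8N) · (8N/e)^(8N).
The exponential factors combine to (9N)^(9N) / (N^N · (8N)^(8N)) = 9^(9N)/8^(8N) = (9^9/8^8)^N = (387420489/16777216)^N.
The square-root prefactors combine to sqrt(2π·9N) / (sqrt(2π N)·sqrt(2π·8N)) = sqrt(9 / (2π·8·N)) = sqrt(9/(16π·4n)).
Substituting N = 4n: C(36n, 4n) ~ (387420489/16777216)^(4n) · sqrt(9/(16π·4n)).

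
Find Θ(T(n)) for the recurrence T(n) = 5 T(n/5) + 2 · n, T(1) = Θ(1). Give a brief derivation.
T(n) = Θ(n log n)

log_5 5 = 1, and f(n) = 2 · n = Θ(n^(log_5 5)). This is Case 2 of the master theorem: T(n) = Θ(f(n) · log n) = Θ(n log n).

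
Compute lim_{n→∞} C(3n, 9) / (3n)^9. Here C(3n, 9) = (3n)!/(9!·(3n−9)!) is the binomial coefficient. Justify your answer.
lim = 1/9! = 1/362880

With N = 3n → ∞: C(N, 9) / N^9 = [N(N−1)…(N−8)] / (9! · N^9) = (1/9!) · 1 · (1 − 1/(3n)) · … · (1 − 8/(3n)). Each factor → 1 as N → ∞, so the limit is 1/9! = 1/362880.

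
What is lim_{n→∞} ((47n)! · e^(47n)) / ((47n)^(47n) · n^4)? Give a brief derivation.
lim = 0

Stirling: (47n)! ~ sqrt(2π·47n) · (47n/e)^(47n). Hence
  (47n)! · e^(47n) / (47n)^(47n) ~ sqrt(2π·47n).
Dividing by n^4: sqrt(2π·47n) / n^4 = sqrt(2π·47) · n^((1−8)/2), so the expression behaves like sqrt(2π·47) · n^((1−8)/2) → 0.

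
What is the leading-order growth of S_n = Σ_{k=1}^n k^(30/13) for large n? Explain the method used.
S_n ~ (13/43) · n^(43/13)

Integral comparison: Σ_{k=1}^n k^(30/13) = ∫_0^n x^(30/13) dx + O(n^(30/13)). The integral is n^(1 + 30/13) / (1 + 30/13) = n^((30+13)/13) / ((30+13)/13) = (13/43) · n^(43/13).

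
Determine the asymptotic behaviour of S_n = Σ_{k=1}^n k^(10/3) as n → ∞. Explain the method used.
S_n ~ (3/13) · n^(13/3)

Integral comparison: Σ_{k=1}^n k^(10/3) = ∫_0^n x^(10/3) dx + O(n^(10/3)). The integral is n^(1 + 10/3) / (1 + 10/3) = n^((10+3)/3) / ((10+3)/3) = (3/13) · n^(13/3).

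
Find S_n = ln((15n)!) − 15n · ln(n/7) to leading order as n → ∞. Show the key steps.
S_n ~ 15n · (ln 105 − 1) + O(ln n)

Stirling: ln((15n)!) = 15n ln(15n) − 15n + O(ln n).
  S_n = 15n ln(15n) − 15n − 15n ln(n/7) + O(ln n)
      = 15n ln(15n) − 15n ln n + 15n ln 7 − 15n + O(ln n)
      = 15n ln 15 + 15n ln 7 − 15n + O(ln n)
      = 15n (ln 105 − 1) + O(ln n).
Numerically ln(105) − 1 ≈ 3.6540.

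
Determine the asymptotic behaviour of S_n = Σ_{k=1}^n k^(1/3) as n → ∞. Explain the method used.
S_n ~ (3/4) · n^(4/3)

Integral comparison: Σ_{k=1}^n k^(1/3) = ∫_0^n x^(1/3) dx + O(n^(1/3)). The integral is n^(1 + 1/3) / (1 + 1/3) = n^((1+3)/3) / ((1+3)/3) = (3/4) · n^(4/3).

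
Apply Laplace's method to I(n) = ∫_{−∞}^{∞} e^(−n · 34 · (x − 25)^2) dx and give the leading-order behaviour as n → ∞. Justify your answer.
I(n) = sqrt(π/(34n))

Here φ(x) = 34 · (x − 25)^2 has its unique minimum at x* = 25 with φ(x*) = 0 and φ''(x*) = 68. Laplace's method gives
  I(n) ~ e^(−n φ(x*)) · sqrt(2π / (n · φ''(x*))) = sqrt(2π / (68n)) = sqrt(π/(34n)).
This is exact: substituting u = (x − 25)·sqrt(34n) gives I(n) = (1/sqrt(34n)) ∫_{−∞}^{∞} e^(−u^2) du = sqrt(π/(34n)).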